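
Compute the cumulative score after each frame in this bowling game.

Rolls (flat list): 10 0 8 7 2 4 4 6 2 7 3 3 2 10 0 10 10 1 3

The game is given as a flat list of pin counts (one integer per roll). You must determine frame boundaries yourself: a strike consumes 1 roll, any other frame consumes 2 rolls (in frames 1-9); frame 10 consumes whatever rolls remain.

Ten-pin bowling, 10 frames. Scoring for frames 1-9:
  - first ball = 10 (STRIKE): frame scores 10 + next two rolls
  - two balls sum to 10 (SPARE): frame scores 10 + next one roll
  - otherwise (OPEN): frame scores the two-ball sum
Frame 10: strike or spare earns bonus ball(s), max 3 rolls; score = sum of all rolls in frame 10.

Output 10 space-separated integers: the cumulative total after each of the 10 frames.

Answer: 18 26 35 43 51 64 69 89 109 123

Derivation:
Frame 1: STRIKE. 10 + next two rolls (0+8) = 18. Cumulative: 18
Frame 2: OPEN (0+8=8). Cumulative: 26
Frame 3: OPEN (7+2=9). Cumulative: 35
Frame 4: OPEN (4+4=8). Cumulative: 43
Frame 5: OPEN (6+2=8). Cumulative: 51
Frame 6: SPARE (7+3=10). 10 + next roll (3) = 13. Cumulative: 64
Frame 7: OPEN (3+2=5). Cumulative: 69
Frame 8: STRIKE. 10 + next two rolls (0+10) = 20. Cumulative: 89
Frame 9: SPARE (0+10=10). 10 + next roll (10) = 20. Cumulative: 109
Frame 10: STRIKE. Sum of all frame-10 rolls (10+1+3) = 14. Cumulative: 123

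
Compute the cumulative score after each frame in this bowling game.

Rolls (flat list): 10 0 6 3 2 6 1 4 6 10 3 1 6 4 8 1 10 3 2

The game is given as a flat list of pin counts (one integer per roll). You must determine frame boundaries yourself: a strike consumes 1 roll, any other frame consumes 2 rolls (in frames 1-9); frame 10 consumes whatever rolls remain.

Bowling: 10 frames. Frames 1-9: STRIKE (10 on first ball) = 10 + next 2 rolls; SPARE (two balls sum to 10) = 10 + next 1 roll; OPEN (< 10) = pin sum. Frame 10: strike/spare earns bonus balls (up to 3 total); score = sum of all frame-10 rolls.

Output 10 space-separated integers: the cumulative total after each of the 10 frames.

Answer: 16 22 27 34 54 68 72 90 99 114

Derivation:
Frame 1: STRIKE. 10 + next two rolls (0+6) = 16. Cumulative: 16
Frame 2: OPEN (0+6=6). Cumulative: 22
Frame 3: OPEN (3+2=5). Cumulative: 27
Frame 4: OPEN (6+1=7). Cumulative: 34
Frame 5: SPARE (4+6=10). 10 + next roll (10) = 20. Cumulative: 54
Frame 6: STRIKE. 10 + next two rolls (3+1) = 14. Cumulative: 68
Frame 7: OPEN (3+1=4). Cumulative: 72
Frame 8: SPARE (6+4=10). 10 + next roll (8) = 18. Cumulative: 90
Frame 9: OPEN (8+1=9). Cumulative: 99
Frame 10: STRIKE. Sum of all frame-10 rolls (10+3+2) = 15. Cumulative: 114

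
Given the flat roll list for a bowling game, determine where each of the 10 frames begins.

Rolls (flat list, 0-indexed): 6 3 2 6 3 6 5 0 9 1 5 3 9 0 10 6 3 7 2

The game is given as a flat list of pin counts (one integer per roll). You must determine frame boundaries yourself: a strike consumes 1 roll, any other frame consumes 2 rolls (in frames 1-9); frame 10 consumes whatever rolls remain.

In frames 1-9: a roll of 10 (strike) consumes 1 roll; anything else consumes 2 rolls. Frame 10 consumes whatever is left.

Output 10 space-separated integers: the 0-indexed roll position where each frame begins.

Answer: 0 2 4 6 8 10 12 14 15 17

Derivation:
Frame 1 starts at roll index 0: rolls=6,3 (sum=9), consumes 2 rolls
Frame 2 starts at roll index 2: rolls=2,6 (sum=8), consumes 2 rolls
Frame 3 starts at roll index 4: rolls=3,6 (sum=9), consumes 2 rolls
Frame 4 starts at roll index 6: rolls=5,0 (sum=5), consumes 2 rolls
Frame 5 starts at roll index 8: rolls=9,1 (sum=10), consumes 2 rolls
Frame 6 starts at roll index 10: rolls=5,3 (sum=8), consumes 2 rolls
Frame 7 starts at roll index 12: rolls=9,0 (sum=9), consumes 2 rolls
Frame 8 starts at roll index 14: roll=10 (strike), consumes 1 roll
Frame 9 starts at roll index 15: rolls=6,3 (sum=9), consumes 2 rolls
Frame 10 starts at roll index 17: 2 remaining rolls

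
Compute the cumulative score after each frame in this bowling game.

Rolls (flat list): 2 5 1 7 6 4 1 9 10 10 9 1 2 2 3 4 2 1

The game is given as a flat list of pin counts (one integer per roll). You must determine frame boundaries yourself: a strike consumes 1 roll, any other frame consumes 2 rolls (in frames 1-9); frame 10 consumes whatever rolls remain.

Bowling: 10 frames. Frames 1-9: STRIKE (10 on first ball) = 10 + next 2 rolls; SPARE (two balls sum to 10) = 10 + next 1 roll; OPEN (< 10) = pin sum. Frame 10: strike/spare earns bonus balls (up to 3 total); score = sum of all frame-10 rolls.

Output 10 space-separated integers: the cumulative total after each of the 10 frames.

Frame 1: OPEN (2+5=7). Cumulative: 7
Frame 2: OPEN (1+7=8). Cumulative: 15
Frame 3: SPARE (6+4=10). 10 + next roll (1) = 11. Cumulative: 26
Frame 4: SPARE (1+9=10). 10 + next roll (10) = 20. Cumulative: 46
Frame 5: STRIKE. 10 + next two rolls (10+9) = 29. Cumulative: 75
Frame 6: STRIKE. 10 + next two rolls (9+1) = 20. Cumulative: 95
Frame 7: SPARE (9+1=10). 10 + next roll (2) = 12. Cumulative: 107
Frame 8: OPEN (2+2=4). Cumulative: 111
Frame 9: OPEN (3+4=7). Cumulative: 118
Frame 10: OPEN. Sum of all frame-10 rolls (2+1) = 3. Cumulative: 121

Answer: 7 15 26 46 75 95 107 111 118 121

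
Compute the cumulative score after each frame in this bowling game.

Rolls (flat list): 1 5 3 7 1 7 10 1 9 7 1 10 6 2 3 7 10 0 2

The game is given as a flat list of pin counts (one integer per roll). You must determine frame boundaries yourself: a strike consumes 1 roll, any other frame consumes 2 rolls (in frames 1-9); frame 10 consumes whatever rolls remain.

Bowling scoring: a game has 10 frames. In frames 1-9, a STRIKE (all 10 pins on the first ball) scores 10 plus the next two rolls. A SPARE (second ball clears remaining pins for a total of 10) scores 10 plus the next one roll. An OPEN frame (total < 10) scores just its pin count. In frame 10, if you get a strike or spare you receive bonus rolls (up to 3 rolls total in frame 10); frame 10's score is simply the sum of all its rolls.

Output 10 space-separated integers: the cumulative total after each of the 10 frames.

Frame 1: OPEN (1+5=6). Cumulative: 6
Frame 2: SPARE (3+7=10). 10 + next roll (1) = 11. Cumulative: 17
Frame 3: OPEN (1+7=8). Cumulative: 25
Frame 4: STRIKE. 10 + next two rolls (1+9) = 20. Cumulative: 45
Frame 5: SPARE (1+9=10). 10 + next roll (7) = 17. Cumulative: 62
Frame 6: OPEN (7+1=8). Cumulative: 70
Frame 7: STRIKE. 10 + next two rolls (6+2) = 18. Cumulative: 88
Frame 8: OPEN (6+2=8). Cumulative: 96
Frame 9: SPARE (3+7=10). 10 + next roll (10) = 20. Cumulative: 116
Frame 10: STRIKE. Sum of all frame-10 rolls (10+0+2) = 12. Cumulative: 128

Answer: 6 17 25 45 62 70 88 96 116 128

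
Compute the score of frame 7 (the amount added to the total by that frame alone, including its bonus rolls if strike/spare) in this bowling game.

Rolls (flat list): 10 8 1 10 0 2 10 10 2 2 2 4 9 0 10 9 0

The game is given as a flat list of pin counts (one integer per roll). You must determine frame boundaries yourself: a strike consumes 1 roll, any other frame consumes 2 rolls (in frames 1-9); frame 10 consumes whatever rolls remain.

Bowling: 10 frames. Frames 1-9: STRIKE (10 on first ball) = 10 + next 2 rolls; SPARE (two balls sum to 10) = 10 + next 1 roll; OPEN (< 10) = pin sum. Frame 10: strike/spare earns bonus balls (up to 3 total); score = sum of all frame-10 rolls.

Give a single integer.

Answer: 4

Derivation:
Frame 1: STRIKE. 10 + next two rolls (8+1) = 19. Cumulative: 19
Frame 2: OPEN (8+1=9). Cumulative: 28
Frame 3: STRIKE. 10 + next two rolls (0+2) = 12. Cumulative: 40
Frame 4: OPEN (0+2=2). Cumulative: 42
Frame 5: STRIKE. 10 + next two rolls (10+2) = 22. Cumulative: 64
Frame 6: STRIKE. 10 + next two rolls (2+2) = 14. Cumulative: 78
Frame 7: OPEN (2+2=4). Cumulative: 82
Frame 8: OPEN (2+4=6). Cumulative: 88
Frame 9: OPEN (9+0=9). Cumulative: 97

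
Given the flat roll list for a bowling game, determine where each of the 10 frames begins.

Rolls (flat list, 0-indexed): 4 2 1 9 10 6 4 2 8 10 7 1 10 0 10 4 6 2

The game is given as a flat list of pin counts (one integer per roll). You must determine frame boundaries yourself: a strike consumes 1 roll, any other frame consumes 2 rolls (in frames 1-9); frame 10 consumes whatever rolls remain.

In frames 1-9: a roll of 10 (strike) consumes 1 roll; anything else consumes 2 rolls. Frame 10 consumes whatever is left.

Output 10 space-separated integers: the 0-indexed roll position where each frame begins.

Frame 1 starts at roll index 0: rolls=4,2 (sum=6), consumes 2 rolls
Frame 2 starts at roll index 2: rolls=1,9 (sum=10), consumes 2 rolls
Frame 3 starts at roll index 4: roll=10 (strike), consumes 1 roll
Frame 4 starts at roll index 5: rolls=6,4 (sum=10), consumes 2 rolls
Frame 5 starts at roll index 7: rolls=2,8 (sum=10), consumes 2 rolls
Frame 6 starts at roll index 9: roll=10 (strike), consumes 1 roll
Frame 7 starts at roll index 10: rolls=7,1 (sum=8), consumes 2 rolls
Frame 8 starts at roll index 12: roll=10 (strike), consumes 1 roll
Frame 9 starts at roll index 13: rolls=0,10 (sum=10), consumes 2 rolls
Frame 10 starts at roll index 15: 3 remaining rolls

Answer: 0 2 4 5 7 9 10 12 13 15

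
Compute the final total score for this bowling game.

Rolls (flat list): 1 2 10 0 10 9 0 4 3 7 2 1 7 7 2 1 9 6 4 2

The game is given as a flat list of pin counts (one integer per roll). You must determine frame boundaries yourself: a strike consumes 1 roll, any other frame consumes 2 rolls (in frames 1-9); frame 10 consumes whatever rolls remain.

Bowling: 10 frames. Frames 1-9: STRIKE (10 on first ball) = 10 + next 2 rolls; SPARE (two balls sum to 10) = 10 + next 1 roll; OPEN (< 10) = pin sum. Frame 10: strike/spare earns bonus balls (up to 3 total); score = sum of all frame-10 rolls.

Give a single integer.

Answer: 112

Derivation:
Frame 1: OPEN (1+2=3). Cumulative: 3
Frame 2: STRIKE. 10 + next two rolls (0+10) = 20. Cumulative: 23
Frame 3: SPARE (0+10=10). 10 + next roll (9) = 19. Cumulative: 42
Frame 4: OPEN (9+0=9). Cumulative: 51
Frame 5: OPEN (4+3=7). Cumulative: 58
Frame 6: OPEN (7+2=9). Cumulative: 67
Frame 7: OPEN (1+7=8). Cumulative: 75
Frame 8: OPEN (7+2=9). Cumulative: 84
Frame 9: SPARE (1+9=10). 10 + next roll (6) = 16. Cumulative: 100
Frame 10: SPARE. Sum of all frame-10 rolls (6+4+2) = 12. Cumulative: 112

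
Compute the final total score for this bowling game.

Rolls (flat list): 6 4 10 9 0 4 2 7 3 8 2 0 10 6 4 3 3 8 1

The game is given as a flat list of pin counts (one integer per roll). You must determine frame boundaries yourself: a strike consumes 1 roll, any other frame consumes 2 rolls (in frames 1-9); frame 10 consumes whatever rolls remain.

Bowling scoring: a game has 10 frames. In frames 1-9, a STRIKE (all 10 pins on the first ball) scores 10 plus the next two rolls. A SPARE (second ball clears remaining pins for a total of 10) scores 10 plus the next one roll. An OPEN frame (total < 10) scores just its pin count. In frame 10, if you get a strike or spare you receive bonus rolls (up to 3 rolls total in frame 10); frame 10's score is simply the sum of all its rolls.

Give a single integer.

Answer: 126

Derivation:
Frame 1: SPARE (6+4=10). 10 + next roll (10) = 20. Cumulative: 20
Frame 2: STRIKE. 10 + next two rolls (9+0) = 19. Cumulative: 39
Frame 3: OPEN (9+0=9). Cumulative: 48
Frame 4: OPEN (4+2=6). Cumulative: 54
Frame 5: SPARE (7+3=10). 10 + next roll (8) = 18. Cumulative: 72
Frame 6: SPARE (8+2=10). 10 + next roll (0) = 10. Cumulative: 82
Frame 7: SPARE (0+10=10). 10 + next roll (6) = 16. Cumulative: 98
Frame 8: SPARE (6+4=10). 10 + next roll (3) = 13. Cumulative: 111
Frame 9: OPEN (3+3=6). Cumulative: 117
Frame 10: OPEN. Sum of all frame-10 rolls (8+1) = 9. Cumulative: 126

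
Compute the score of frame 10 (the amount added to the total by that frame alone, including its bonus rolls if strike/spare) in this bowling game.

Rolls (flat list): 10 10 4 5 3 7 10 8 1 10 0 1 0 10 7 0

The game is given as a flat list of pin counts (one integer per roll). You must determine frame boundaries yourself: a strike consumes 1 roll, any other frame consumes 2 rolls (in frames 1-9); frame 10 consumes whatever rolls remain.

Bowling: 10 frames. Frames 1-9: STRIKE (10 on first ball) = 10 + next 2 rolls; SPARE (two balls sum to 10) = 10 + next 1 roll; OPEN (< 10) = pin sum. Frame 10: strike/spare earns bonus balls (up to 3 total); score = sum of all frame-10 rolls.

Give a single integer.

Frame 1: STRIKE. 10 + next two rolls (10+4) = 24. Cumulative: 24
Frame 2: STRIKE. 10 + next two rolls (4+5) = 19. Cumulative: 43
Frame 3: OPEN (4+5=9). Cumulative: 52
Frame 4: SPARE (3+7=10). 10 + next roll (10) = 20. Cumulative: 72
Frame 5: STRIKE. 10 + next two rolls (8+1) = 19. Cumulative: 91
Frame 6: OPEN (8+1=9). Cumulative: 100
Frame 7: STRIKE. 10 + next two rolls (0+1) = 11. Cumulative: 111
Frame 8: OPEN (0+1=1). Cumulative: 112
Frame 9: SPARE (0+10=10). 10 + next roll (7) = 17. Cumulative: 129
Frame 10: OPEN. Sum of all frame-10 rolls (7+0) = 7. Cumulative: 136

Answer: 7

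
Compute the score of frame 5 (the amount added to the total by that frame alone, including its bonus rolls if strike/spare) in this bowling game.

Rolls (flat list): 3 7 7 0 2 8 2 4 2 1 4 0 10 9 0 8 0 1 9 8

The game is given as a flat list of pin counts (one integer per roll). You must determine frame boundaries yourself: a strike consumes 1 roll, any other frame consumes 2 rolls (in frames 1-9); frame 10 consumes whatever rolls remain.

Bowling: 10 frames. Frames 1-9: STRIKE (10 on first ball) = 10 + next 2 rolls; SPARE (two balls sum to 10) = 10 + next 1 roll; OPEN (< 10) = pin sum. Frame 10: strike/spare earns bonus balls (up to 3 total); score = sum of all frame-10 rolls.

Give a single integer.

Frame 1: SPARE (3+7=10). 10 + next roll (7) = 17. Cumulative: 17
Frame 2: OPEN (7+0=7). Cumulative: 24
Frame 3: SPARE (2+8=10). 10 + next roll (2) = 12. Cumulative: 36
Frame 4: OPEN (2+4=6). Cumulative: 42
Frame 5: OPEN (2+1=3). Cumulative: 45
Frame 6: OPEN (4+0=4). Cumulative: 49
Frame 7: STRIKE. 10 + next two rolls (9+0) = 19. Cumulative: 68

Answer: 3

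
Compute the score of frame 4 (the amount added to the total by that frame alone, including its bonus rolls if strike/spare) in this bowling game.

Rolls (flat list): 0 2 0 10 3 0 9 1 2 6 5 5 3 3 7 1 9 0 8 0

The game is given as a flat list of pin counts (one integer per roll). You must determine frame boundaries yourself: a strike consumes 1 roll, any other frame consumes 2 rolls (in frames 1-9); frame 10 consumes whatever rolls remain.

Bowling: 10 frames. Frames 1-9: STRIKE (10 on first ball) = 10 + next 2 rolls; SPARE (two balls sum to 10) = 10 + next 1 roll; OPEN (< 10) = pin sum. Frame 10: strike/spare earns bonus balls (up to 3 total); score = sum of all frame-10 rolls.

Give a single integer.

Frame 1: OPEN (0+2=2). Cumulative: 2
Frame 2: SPARE (0+10=10). 10 + next roll (3) = 13. Cumulative: 15
Frame 3: OPEN (3+0=3). Cumulative: 18
Frame 4: SPARE (9+1=10). 10 + next roll (2) = 12. Cumulative: 30
Frame 5: OPEN (2+6=8). Cumulative: 38
Frame 6: SPARE (5+5=10). 10 + next roll (3) = 13. Cumulative: 51

Answer: 12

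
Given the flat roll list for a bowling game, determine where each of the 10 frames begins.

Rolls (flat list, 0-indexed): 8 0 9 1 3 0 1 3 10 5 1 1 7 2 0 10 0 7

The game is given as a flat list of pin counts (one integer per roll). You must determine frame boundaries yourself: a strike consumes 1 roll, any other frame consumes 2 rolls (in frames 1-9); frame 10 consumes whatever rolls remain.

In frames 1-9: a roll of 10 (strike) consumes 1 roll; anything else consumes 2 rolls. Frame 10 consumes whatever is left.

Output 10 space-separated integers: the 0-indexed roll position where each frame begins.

Frame 1 starts at roll index 0: rolls=8,0 (sum=8), consumes 2 rolls
Frame 2 starts at roll index 2: rolls=9,1 (sum=10), consumes 2 rolls
Frame 3 starts at roll index 4: rolls=3,0 (sum=3), consumes 2 rolls
Frame 4 starts at roll index 6: rolls=1,3 (sum=4), consumes 2 rolls
Frame 5 starts at roll index 8: roll=10 (strike), consumes 1 roll
Frame 6 starts at roll index 9: rolls=5,1 (sum=6), consumes 2 rolls
Frame 7 starts at roll index 11: rolls=1,7 (sum=8), consumes 2 rolls
Frame 8 starts at roll index 13: rolls=2,0 (sum=2), consumes 2 rolls
Frame 9 starts at roll index 15: roll=10 (strike), consumes 1 roll
Frame 10 starts at roll index 16: 2 remaining rolls

Answer: 0 2 4 6 8 9 11 13 15 16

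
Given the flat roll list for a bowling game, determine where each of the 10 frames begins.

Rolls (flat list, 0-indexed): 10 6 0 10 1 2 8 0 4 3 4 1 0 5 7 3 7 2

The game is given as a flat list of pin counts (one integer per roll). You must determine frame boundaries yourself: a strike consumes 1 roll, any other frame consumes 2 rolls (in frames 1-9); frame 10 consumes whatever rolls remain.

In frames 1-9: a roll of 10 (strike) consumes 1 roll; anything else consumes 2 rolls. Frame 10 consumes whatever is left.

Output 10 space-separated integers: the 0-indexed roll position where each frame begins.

Answer: 0 1 3 4 6 8 10 12 14 16

Derivation:
Frame 1 starts at roll index 0: roll=10 (strike), consumes 1 roll
Frame 2 starts at roll index 1: rolls=6,0 (sum=6), consumes 2 rolls
Frame 3 starts at roll index 3: roll=10 (strike), consumes 1 roll
Frame 4 starts at roll index 4: rolls=1,2 (sum=3), consumes 2 rolls
Frame 5 starts at roll index 6: rolls=8,0 (sum=8), consumes 2 rolls
Frame 6 starts at roll index 8: rolls=4,3 (sum=7), consumes 2 rolls
Frame 7 starts at roll index 10: rolls=4,1 (sum=5), consumes 2 rolls
Frame 8 starts at roll index 12: rolls=0,5 (sum=5), consumes 2 rolls
Frame 9 starts at roll index 14: rolls=7,3 (sum=10), consumes 2 rolls
Frame 10 starts at roll index 16: 2 remaining rolls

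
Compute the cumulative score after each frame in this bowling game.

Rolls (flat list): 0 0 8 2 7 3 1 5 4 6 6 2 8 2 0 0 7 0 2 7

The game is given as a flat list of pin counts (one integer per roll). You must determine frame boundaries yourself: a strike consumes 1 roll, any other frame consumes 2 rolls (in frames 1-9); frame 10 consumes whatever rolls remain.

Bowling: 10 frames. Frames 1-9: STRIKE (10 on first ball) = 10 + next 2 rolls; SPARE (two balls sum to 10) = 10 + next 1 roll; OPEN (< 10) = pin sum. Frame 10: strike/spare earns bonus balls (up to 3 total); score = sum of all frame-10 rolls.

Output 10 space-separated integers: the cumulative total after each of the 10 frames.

Frame 1: OPEN (0+0=0). Cumulative: 0
Frame 2: SPARE (8+2=10). 10 + next roll (7) = 17. Cumulative: 17
Frame 3: SPARE (7+3=10). 10 + next roll (1) = 11. Cumulative: 28
Frame 4: OPEN (1+5=6). Cumulative: 34
Frame 5: SPARE (4+6=10). 10 + next roll (6) = 16. Cumulative: 50
Frame 6: OPEN (6+2=8). Cumulative: 58
Frame 7: SPARE (8+2=10). 10 + next roll (0) = 10. Cumulative: 68
Frame 8: OPEN (0+0=0). Cumulative: 68
Frame 9: OPEN (7+0=7). Cumulative: 75
Frame 10: OPEN. Sum of all frame-10 rolls (2+7) = 9. Cumulative: 84

Answer: 0 17 28 34 50 58 68 68 75 84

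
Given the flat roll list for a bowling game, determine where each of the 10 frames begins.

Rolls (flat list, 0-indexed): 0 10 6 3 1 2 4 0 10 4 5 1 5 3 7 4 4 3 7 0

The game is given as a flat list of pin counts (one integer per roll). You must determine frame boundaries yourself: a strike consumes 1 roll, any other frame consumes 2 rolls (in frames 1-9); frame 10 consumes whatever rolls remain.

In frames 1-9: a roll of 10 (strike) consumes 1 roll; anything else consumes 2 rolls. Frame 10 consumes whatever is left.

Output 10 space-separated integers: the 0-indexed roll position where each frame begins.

Answer: 0 2 4 6 8 9 11 13 15 17

Derivation:
Frame 1 starts at roll index 0: rolls=0,10 (sum=10), consumes 2 rolls
Frame 2 starts at roll index 2: rolls=6,3 (sum=9), consumes 2 rolls
Frame 3 starts at roll index 4: rolls=1,2 (sum=3), consumes 2 rolls
Frame 4 starts at roll index 6: rolls=4,0 (sum=4), consumes 2 rolls
Frame 5 starts at roll index 8: roll=10 (strike), consumes 1 roll
Frame 6 starts at roll index 9: rolls=4,5 (sum=9), consumes 2 rolls
Frame 7 starts at roll index 11: rolls=1,5 (sum=6), consumes 2 rolls
Frame 8 starts at roll index 13: rolls=3,7 (sum=10), consumes 2 rolls
Frame 9 starts at roll index 15: rolls=4,4 (sum=8), consumes 2 rolls
Frame 10 starts at roll index 17: 3 remaining rolls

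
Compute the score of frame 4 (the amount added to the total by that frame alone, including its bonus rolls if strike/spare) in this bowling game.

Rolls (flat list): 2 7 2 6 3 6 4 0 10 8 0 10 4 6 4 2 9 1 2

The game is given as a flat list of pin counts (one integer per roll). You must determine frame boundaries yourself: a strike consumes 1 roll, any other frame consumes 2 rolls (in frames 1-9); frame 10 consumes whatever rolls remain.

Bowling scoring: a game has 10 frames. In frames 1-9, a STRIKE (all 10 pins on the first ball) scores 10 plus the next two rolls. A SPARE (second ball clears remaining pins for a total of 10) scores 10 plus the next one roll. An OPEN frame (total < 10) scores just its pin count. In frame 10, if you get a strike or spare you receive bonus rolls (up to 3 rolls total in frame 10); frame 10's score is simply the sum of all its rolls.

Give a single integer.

Answer: 4

Derivation:
Frame 1: OPEN (2+7=9). Cumulative: 9
Frame 2: OPEN (2+6=8). Cumulative: 17
Frame 3: OPEN (3+6=9). Cumulative: 26
Frame 4: OPEN (4+0=4). Cumulative: 30
Frame 5: STRIKE. 10 + next two rolls (8+0) = 18. Cumulative: 48
Frame 6: OPEN (8+0=8). Cumulative: 56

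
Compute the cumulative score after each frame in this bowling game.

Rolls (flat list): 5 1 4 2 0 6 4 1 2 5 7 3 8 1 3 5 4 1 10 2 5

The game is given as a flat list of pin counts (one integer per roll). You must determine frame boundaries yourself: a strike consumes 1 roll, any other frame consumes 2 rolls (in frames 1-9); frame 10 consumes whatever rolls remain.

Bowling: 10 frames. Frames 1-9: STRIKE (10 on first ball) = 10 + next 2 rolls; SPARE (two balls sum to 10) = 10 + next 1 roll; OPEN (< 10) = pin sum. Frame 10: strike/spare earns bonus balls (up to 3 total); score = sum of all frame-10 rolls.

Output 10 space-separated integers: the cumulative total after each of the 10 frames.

Answer: 6 12 18 23 30 48 57 65 70 87

Derivation:
Frame 1: OPEN (5+1=6). Cumulative: 6
Frame 2: OPEN (4+2=6). Cumulative: 12
Frame 3: OPEN (0+6=6). Cumulative: 18
Frame 4: OPEN (4+1=5). Cumulative: 23
Frame 5: OPEN (2+5=7). Cumulative: 30
Frame 6: SPARE (7+3=10). 10 + next roll (8) = 18. Cumulative: 48
Frame 7: OPEN (8+1=9). Cumulative: 57
Frame 8: OPEN (3+5=8). Cumulative: 65
Frame 9: OPEN (4+1=5). Cumulative: 70
Frame 10: STRIKE. Sum of all frame-10 rolls (10+2+5) = 17. Cumulative: 87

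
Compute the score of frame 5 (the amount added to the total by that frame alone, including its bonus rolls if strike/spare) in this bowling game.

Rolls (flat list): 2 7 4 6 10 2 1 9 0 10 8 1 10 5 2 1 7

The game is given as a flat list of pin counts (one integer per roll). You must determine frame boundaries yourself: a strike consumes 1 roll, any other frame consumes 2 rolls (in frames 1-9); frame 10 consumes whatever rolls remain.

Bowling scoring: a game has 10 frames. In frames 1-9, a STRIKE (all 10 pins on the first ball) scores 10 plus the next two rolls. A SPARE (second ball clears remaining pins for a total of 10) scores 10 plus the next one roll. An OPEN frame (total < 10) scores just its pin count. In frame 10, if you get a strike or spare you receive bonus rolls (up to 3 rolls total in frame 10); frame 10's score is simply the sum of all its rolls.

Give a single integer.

Frame 1: OPEN (2+7=9). Cumulative: 9
Frame 2: SPARE (4+6=10). 10 + next roll (10) = 20. Cumulative: 29
Frame 3: STRIKE. 10 + next two rolls (2+1) = 13. Cumulative: 42
Frame 4: OPEN (2+1=3). Cumulative: 45
Frame 5: OPEN (9+0=9). Cumulative: 54
Frame 6: STRIKE. 10 + next two rolls (8+1) = 19. Cumulative: 73
Frame 7: OPEN (8+1=9). Cumulative: 82

Answer: 9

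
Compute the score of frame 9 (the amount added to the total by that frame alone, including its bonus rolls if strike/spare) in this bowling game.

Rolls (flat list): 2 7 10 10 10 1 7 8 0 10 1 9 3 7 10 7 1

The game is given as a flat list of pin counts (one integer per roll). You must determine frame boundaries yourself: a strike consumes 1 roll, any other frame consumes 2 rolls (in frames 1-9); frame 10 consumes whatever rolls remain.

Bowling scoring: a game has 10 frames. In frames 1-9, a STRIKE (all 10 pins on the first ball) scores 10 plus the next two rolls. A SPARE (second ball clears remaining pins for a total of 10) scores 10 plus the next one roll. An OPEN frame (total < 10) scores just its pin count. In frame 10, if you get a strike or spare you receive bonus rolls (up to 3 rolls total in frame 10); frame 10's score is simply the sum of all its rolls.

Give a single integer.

Answer: 20

Derivation:
Frame 1: OPEN (2+7=9). Cumulative: 9
Frame 2: STRIKE. 10 + next two rolls (10+10) = 30. Cumulative: 39
Frame 3: STRIKE. 10 + next two rolls (10+1) = 21. Cumulative: 60
Frame 4: STRIKE. 10 + next two rolls (1+7) = 18. Cumulative: 78
Frame 5: OPEN (1+7=8). Cumulative: 86
Frame 6: OPEN (8+0=8). Cumulative: 94
Frame 7: STRIKE. 10 + next two rolls (1+9) = 20. Cumulative: 114
Frame 8: SPARE (1+9=10). 10 + next roll (3) = 13. Cumulative: 127
Frame 9: SPARE (3+7=10). 10 + next roll (10) = 20. Cumulative: 147
Frame 10: STRIKE. Sum of all frame-10 rolls (10+7+1) = 18. Cumulative: 165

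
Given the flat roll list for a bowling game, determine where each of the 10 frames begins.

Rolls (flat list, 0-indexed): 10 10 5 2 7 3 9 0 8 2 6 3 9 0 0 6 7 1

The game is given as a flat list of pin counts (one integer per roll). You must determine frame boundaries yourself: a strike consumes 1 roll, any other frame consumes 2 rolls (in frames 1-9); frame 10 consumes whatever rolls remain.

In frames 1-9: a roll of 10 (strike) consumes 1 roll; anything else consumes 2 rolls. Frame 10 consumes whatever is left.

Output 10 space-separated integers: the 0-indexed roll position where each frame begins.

Answer: 0 1 2 4 6 8 10 12 14 16

Derivation:
Frame 1 starts at roll index 0: roll=10 (strike), consumes 1 roll
Frame 2 starts at roll index 1: roll=10 (strike), consumes 1 roll
Frame 3 starts at roll index 2: rolls=5,2 (sum=7), consumes 2 rolls
Frame 4 starts at roll index 4: rolls=7,3 (sum=10), consumes 2 rolls
Frame 5 starts at roll index 6: rolls=9,0 (sum=9), consumes 2 rolls
Frame 6 starts at roll index 8: rolls=8,2 (sum=10), consumes 2 rolls
Frame 7 starts at roll index 10: rolls=6,3 (sum=9), consumes 2 rolls
Frame 8 starts at roll index 12: rolls=9,0 (sum=9), consumes 2 rolls
Frame 9 starts at roll index 14: rolls=0,6 (sum=6), consumes 2 rolls
Frame 10 starts at roll index 16: 2 remaining rolls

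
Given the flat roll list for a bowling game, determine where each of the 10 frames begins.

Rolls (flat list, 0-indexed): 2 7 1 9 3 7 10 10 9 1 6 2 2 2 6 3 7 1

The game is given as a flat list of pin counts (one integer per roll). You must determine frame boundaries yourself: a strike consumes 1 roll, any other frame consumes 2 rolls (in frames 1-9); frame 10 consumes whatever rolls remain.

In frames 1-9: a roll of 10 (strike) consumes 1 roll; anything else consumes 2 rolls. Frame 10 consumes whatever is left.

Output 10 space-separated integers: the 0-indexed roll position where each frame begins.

Answer: 0 2 4 6 7 8 10 12 14 16

Derivation:
Frame 1 starts at roll index 0: rolls=2,7 (sum=9), consumes 2 rolls
Frame 2 starts at roll index 2: rolls=1,9 (sum=10), consumes 2 rolls
Frame 3 starts at roll index 4: rolls=3,7 (sum=10), consumes 2 rolls
Frame 4 starts at roll index 6: roll=10 (strike), consumes 1 roll
Frame 5 starts at roll index 7: roll=10 (strike), consumes 1 roll
Frame 6 starts at roll index 8: rolls=9,1 (sum=10), consumes 2 rolls
Frame 7 starts at roll index 10: rolls=6,2 (sum=8), consumes 2 rolls
Frame 8 starts at roll index 12: rolls=2,2 (sum=4), consumes 2 rolls
Frame 9 starts at roll index 14: rolls=6,3 (sum=9), consumes 2 rolls
Frame 10 starts at roll index 16: 2 remaining rolls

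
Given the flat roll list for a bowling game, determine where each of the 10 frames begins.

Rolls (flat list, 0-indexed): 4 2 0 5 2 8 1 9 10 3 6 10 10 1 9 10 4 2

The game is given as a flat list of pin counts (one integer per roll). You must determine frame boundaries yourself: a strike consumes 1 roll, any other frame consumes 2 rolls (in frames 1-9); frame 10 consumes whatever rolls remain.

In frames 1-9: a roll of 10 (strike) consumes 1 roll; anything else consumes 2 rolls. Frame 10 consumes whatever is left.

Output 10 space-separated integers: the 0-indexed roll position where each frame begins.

Frame 1 starts at roll index 0: rolls=4,2 (sum=6), consumes 2 rolls
Frame 2 starts at roll index 2: rolls=0,5 (sum=5), consumes 2 rolls
Frame 3 starts at roll index 4: rolls=2,8 (sum=10), consumes 2 rolls
Frame 4 starts at roll index 6: rolls=1,9 (sum=10), consumes 2 rolls
Frame 5 starts at roll index 8: roll=10 (strike), consumes 1 roll
Frame 6 starts at roll index 9: rolls=3,6 (sum=9), consumes 2 rolls
Frame 7 starts at roll index 11: roll=10 (strike), consumes 1 roll
Frame 8 starts at roll index 12: roll=10 (strike), consumes 1 roll
Frame 9 starts at roll index 13: rolls=1,9 (sum=10), consumes 2 rolls
Frame 10 starts at roll index 15: 3 remaining rolls

Answer: 0 2 4 6 8 9 11 12 13 15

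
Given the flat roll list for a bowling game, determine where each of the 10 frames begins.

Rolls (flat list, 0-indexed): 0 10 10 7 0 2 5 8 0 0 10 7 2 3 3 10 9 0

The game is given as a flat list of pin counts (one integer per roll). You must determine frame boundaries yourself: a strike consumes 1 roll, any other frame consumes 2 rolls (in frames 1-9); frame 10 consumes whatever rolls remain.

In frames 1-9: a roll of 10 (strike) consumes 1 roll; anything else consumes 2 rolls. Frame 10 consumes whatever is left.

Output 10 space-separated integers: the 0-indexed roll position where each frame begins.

Frame 1 starts at roll index 0: rolls=0,10 (sum=10), consumes 2 rolls
Frame 2 starts at roll index 2: roll=10 (strike), consumes 1 roll
Frame 3 starts at roll index 3: rolls=7,0 (sum=7), consumes 2 rolls
Frame 4 starts at roll index 5: rolls=2,5 (sum=7), consumes 2 rolls
Frame 5 starts at roll index 7: rolls=8,0 (sum=8), consumes 2 rolls
Frame 6 starts at roll index 9: rolls=0,10 (sum=10), consumes 2 rolls
Frame 7 starts at roll index 11: rolls=7,2 (sum=9), consumes 2 rolls
Frame 8 starts at roll index 13: rolls=3,3 (sum=6), consumes 2 rolls
Frame 9 starts at roll index 15: roll=10 (strike), consumes 1 roll
Frame 10 starts at roll index 16: 2 remaining rolls

Answer: 0 2 3 5 7 9 11 13 15 16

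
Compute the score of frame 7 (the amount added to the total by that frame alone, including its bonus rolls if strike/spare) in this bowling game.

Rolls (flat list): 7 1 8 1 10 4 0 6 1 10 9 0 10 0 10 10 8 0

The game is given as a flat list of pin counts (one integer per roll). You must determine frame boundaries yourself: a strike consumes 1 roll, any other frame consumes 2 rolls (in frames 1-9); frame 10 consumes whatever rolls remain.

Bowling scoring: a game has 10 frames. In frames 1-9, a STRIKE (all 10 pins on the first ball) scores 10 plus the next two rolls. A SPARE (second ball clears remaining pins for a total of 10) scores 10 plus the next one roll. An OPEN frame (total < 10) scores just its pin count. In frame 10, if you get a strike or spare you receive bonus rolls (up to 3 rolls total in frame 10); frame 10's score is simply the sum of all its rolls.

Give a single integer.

Answer: 9

Derivation:
Frame 1: OPEN (7+1=8). Cumulative: 8
Frame 2: OPEN (8+1=9). Cumulative: 17
Frame 3: STRIKE. 10 + next two rolls (4+0) = 14. Cumulative: 31
Frame 4: OPEN (4+0=4). Cumulative: 35
Frame 5: OPEN (6+1=7). Cumulative: 42
Frame 6: STRIKE. 10 + next two rolls (9+0) = 19. Cumulative: 61
Frame 7: OPEN (9+0=9). Cumulative: 70
Frame 8: STRIKE. 10 + next two rolls (0+10) = 20. Cumulative: 90
Frame 9: SPARE (0+10=10). 10 + next roll (10) = 20. Cumulative: 110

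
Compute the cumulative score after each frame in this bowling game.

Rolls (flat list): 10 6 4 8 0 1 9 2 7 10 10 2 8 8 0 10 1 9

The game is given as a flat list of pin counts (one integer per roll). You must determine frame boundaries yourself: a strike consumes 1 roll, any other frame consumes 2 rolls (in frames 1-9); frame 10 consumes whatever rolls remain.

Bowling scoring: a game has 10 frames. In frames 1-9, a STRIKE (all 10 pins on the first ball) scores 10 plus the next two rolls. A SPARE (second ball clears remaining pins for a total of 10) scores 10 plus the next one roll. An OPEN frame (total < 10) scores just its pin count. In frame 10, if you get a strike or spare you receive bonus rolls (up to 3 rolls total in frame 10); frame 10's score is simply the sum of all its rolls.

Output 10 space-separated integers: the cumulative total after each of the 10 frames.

Answer: 20 38 46 58 67 89 109 127 135 155

Derivation:
Frame 1: STRIKE. 10 + next two rolls (6+4) = 20. Cumulative: 20
Frame 2: SPARE (6+4=10). 10 + next roll (8) = 18. Cumulative: 38
Frame 3: OPEN (8+0=8). Cumulative: 46
Frame 4: SPARE (1+9=10). 10 + next roll (2) = 12. Cumulative: 58
Frame 5: OPEN (2+7=9). Cumulative: 67
Frame 6: STRIKE. 10 + next two rolls (10+2) = 22. Cumulative: 89
Frame 7: STRIKE. 10 + next two rolls (2+8) = 20. Cumulative: 109
Frame 8: SPARE (2+8=10). 10 + next roll (8) = 18. Cumulative: 127
Frame 9: OPEN (8+0=8). Cumulative: 135
Frame 10: STRIKE. Sum of all frame-10 rolls (10+1+9) = 20. Cumulative: 155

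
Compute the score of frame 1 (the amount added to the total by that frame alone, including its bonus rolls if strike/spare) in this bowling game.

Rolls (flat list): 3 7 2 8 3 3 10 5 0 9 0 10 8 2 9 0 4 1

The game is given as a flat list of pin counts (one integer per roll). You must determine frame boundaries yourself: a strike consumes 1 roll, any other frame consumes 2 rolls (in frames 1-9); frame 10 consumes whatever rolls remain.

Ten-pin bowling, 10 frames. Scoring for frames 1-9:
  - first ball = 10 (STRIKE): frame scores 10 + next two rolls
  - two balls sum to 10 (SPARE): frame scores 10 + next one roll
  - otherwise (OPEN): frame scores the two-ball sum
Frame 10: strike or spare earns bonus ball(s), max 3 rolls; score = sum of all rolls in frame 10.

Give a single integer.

Answer: 12

Derivation:
Frame 1: SPARE (3+7=10). 10 + next roll (2) = 12. Cumulative: 12
Frame 2: SPARE (2+8=10). 10 + next roll (3) = 13. Cumulative: 25
Frame 3: OPEN (3+3=6). Cumulative: 31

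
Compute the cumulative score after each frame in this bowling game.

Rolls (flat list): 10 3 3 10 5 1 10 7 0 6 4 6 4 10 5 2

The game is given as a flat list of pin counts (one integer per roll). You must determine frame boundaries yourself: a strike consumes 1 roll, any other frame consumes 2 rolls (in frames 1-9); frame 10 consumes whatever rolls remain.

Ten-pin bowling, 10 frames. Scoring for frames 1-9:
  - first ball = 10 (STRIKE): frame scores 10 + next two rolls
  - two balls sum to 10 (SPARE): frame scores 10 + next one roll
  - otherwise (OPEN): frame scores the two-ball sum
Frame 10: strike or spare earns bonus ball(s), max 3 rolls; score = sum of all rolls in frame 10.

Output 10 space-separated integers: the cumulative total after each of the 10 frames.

Answer: 16 22 38 44 61 68 84 104 121 128

Derivation:
Frame 1: STRIKE. 10 + next two rolls (3+3) = 16. Cumulative: 16
Frame 2: OPEN (3+3=6). Cumulative: 22
Frame 3: STRIKE. 10 + next two rolls (5+1) = 16. Cumulative: 38
Frame 4: OPEN (5+1=6). Cumulative: 44
Frame 5: STRIKE. 10 + next two rolls (7+0) = 17. Cumulative: 61
Frame 6: OPEN (7+0=7). Cumulative: 68
Frame 7: SPARE (6+4=10). 10 + next roll (6) = 16. Cumulative: 84
Frame 8: SPARE (6+4=10). 10 + next roll (10) = 20. Cumulative: 104
Frame 9: STRIKE. 10 + next two rolls (5+2) = 17. Cumulative: 121
Frame 10: OPEN. Sum of all frame-10 rolls (5+2) = 7. Cumulative: 128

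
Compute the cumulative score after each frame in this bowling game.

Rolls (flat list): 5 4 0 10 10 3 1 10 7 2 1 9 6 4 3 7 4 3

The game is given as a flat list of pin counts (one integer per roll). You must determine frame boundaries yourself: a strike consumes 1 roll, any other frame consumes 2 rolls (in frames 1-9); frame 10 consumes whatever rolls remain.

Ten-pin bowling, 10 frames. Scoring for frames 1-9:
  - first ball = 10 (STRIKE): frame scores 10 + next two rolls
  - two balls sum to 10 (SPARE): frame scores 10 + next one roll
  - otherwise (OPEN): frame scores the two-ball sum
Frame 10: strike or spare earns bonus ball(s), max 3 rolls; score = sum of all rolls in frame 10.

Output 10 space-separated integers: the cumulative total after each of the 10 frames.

Answer: 9 29 43 47 66 75 91 104 118 125

Derivation:
Frame 1: OPEN (5+4=9). Cumulative: 9
Frame 2: SPARE (0+10=10). 10 + next roll (10) = 20. Cumulative: 29
Frame 3: STRIKE. 10 + next two rolls (3+1) = 14. Cumulative: 43
Frame 4: OPEN (3+1=4). Cumulative: 47
Frame 5: STRIKE. 10 + next two rolls (7+2) = 19. Cumulative: 66
Frame 6: OPEN (7+2=9). Cumulative: 75
Frame 7: SPARE (1+9=10). 10 + next roll (6) = 16. Cumulative: 91
Frame 8: SPARE (6+4=10). 10 + next roll (3) = 13. Cumulative: 104
Frame 9: SPARE (3+7=10). 10 + next roll (4) = 14. Cumulative: 118
Frame 10: OPEN. Sum of all frame-10 rolls (4+3) = 7. Cumulative: 125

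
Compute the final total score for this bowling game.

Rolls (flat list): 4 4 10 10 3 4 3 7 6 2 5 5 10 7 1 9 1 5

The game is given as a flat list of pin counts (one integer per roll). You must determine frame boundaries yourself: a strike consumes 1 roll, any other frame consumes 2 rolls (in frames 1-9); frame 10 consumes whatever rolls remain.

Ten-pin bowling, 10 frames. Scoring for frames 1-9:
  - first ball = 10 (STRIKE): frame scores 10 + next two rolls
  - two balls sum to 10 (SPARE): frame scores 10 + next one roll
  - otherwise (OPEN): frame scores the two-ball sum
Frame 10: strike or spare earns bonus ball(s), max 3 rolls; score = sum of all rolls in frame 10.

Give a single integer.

Answer: 140

Derivation:
Frame 1: OPEN (4+4=8). Cumulative: 8
Frame 2: STRIKE. 10 + next two rolls (10+3) = 23. Cumulative: 31
Frame 3: STRIKE. 10 + next two rolls (3+4) = 17. Cumulative: 48
Frame 4: OPEN (3+4=7). Cumulative: 55
Frame 5: SPARE (3+7=10). 10 + next roll (6) = 16. Cumulative: 71
Frame 6: OPEN (6+2=8). Cumulative: 79
Frame 7: SPARE (5+5=10). 10 + next roll (10) = 20. Cumulative: 99
Frame 8: STRIKE. 10 + next two rolls (7+1) = 18. Cumulative: 117
Frame 9: OPEN (7+1=8). Cumulative: 125
Frame 10: SPARE. Sum of all frame-10 rolls (9+1+5) = 15. Cumulative: 140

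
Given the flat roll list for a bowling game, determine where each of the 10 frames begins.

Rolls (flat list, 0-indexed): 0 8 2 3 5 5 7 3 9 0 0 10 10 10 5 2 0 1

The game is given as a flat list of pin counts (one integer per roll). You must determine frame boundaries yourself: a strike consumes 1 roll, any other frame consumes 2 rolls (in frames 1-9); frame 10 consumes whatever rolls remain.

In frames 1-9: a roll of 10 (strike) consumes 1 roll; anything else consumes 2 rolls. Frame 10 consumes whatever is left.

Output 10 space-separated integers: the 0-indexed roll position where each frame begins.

Answer: 0 2 4 6 8 10 12 13 14 16

Derivation:
Frame 1 starts at roll index 0: rolls=0,8 (sum=8), consumes 2 rolls
Frame 2 starts at roll index 2: rolls=2,3 (sum=5), consumes 2 rolls
Frame 3 starts at roll index 4: rolls=5,5 (sum=10), consumes 2 rolls
Frame 4 starts at roll index 6: rolls=7,3 (sum=10), consumes 2 rolls
Frame 5 starts at roll index 8: rolls=9,0 (sum=9), consumes 2 rolls
Frame 6 starts at roll index 10: rolls=0,10 (sum=10), consumes 2 rolls
Frame 7 starts at roll index 12: roll=10 (strike), consumes 1 roll
Frame 8 starts at roll index 13: roll=10 (strike), consumes 1 roll
Frame 9 starts at roll index 14: rolls=5,2 (sum=7), consumes 2 rolls
Frame 10 starts at roll index 16: 2 remaining rolls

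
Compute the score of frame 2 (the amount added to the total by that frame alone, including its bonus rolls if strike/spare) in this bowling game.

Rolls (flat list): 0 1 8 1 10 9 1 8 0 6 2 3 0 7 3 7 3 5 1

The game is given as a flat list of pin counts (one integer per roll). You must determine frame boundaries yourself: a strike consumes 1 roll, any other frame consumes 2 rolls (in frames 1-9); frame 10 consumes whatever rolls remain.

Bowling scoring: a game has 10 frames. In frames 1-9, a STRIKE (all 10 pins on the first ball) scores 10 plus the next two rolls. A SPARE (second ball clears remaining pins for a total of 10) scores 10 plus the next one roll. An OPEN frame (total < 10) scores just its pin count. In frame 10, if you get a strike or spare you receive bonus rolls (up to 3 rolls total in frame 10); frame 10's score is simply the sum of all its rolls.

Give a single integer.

Answer: 9

Derivation:
Frame 1: OPEN (0+1=1). Cumulative: 1
Frame 2: OPEN (8+1=9). Cumulative: 10
Frame 3: STRIKE. 10 + next two rolls (9+1) = 20. Cumulative: 30
Frame 4: SPARE (9+1=10). 10 + next roll (8) = 18. Cumulative: 48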